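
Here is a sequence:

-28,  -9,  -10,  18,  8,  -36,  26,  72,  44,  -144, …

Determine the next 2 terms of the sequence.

Taking every 2nd term gives 2 separate tracks.
Subsequence A: -28, -10, 8, 26, 44 — arithmetic, step +18.
Subsequence B: -9, 18, -36, 72, -144 — multiplying by -2 each time.
Position 11 falls in subsequence A as its term 6, giving 62.
Term 12 comes from subsequence B (its 6th entry): 288.

62, 288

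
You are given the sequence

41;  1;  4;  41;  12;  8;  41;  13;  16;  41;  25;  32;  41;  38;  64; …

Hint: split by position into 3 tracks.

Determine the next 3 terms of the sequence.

The terms cycle through 3 interleaved subsequences.
Track A: 41, 41, 41, 41, 41 (always 41).
Track B: 1, 12, 13, 25, 38 (Fibonacci-style (each term is the sum of the two before it)).
Track C: 4, 8, 16, 32, 64 (successive powers of 2).
Term 16 comes from track A (its 6th entry): 41.
The 17th slot belongs to track B; its 6th term is 63.
The 18th slot belongs to track C; its 6th term is 128.

41, 63, 128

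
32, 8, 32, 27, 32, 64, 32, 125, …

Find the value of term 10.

216

Taking every 2nd term gives 2 separate tracks.
Stream A: 32, 32, 32, 32 (constant 32).
Stream B: 8, 27, 64, 125 (consecutive cubes n³ from n = 2).
Position 10 falls in stream B as its term 5, giving 216.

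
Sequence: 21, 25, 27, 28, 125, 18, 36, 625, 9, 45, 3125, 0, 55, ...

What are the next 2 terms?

15625, -9

Split by position mod 3: positions 1, 4, 7, … form one track, and each other residue class forms its own.
Track A is 21, 28, 36, 45, 55, which is the triangular numbers T_6, T_7, ….
Track B is 25, 125, 625, 3125, which is powers of 5.
Track C is 27, 18, 9, 0, which is subtracting 9 each time.
Term 14 comes from track B (its 5th entry): 15625.
Position 15 falls in track C as its term 5, giving -9.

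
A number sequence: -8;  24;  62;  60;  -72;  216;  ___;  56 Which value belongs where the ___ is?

Reading positions in blocks of 4 reveals the pattern AABB — 2 tracks woven together.
Track A is -8, 24, -72, 216, which is geometric with ratio -3.
Track B is 62, 60, ?, 56, which is arithmetic with common difference −2.
So the missing entry in track B is 58.

58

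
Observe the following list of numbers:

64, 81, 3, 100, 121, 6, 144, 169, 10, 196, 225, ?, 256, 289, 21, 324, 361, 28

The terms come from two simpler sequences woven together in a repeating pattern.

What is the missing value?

Reading positions in blocks of 3 reveals the pattern AAB — 2 tracks woven together.
Track A: 64, 81, 100, 121, 144, 169, 196, 225, 256, 289, 324, 361. Perfect squares starting at 8².
Track B: 3, 6, 10, ?, 21, 28. The triangular numbers T_2, T_3, ….
Track B's pattern makes the blank 15.

15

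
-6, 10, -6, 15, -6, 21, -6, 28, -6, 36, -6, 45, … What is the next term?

Positions 1, 3, 5, … form one subsequence and positions 2, 4, 6, … form another.
Subsequence A is -6, -6, -6, -6, -6, -6, which is constant -6.
Subsequence B is 10, 15, 21, 28, 36, 45, which is triangular numbers n(n+1)/2 for n = 4, 5, ….
Position 13 → subsequence A, term 7 = -6.

-6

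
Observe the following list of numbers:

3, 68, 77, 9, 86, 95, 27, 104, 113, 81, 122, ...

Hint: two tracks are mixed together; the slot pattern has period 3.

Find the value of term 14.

140

Reading positions in blocks of 3 reveals the pattern ABB — 2 tracks woven together.
Subsequence A: 3, 9, 27, 81 (powers of 3).
Subsequence B: 68, 77, 86, 95, 104, 113, 122 (arithmetic with common difference +9).
Position 14 → subsequence B, term 9 = 140.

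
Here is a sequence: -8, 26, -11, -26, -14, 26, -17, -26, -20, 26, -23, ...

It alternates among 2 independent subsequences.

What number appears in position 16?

-26

Odd-indexed and even-indexed terms follow separate rules.
Track A: -8, -11, -14, -17, -20, -23. Subtracting 3 each time.
Track B: 26, -26, 26, -26, 26. Oscillating between 26 and -26.
Position 16 → track B, term 8 = -26.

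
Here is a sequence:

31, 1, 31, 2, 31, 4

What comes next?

Positions 1, 3, 5, … form one subsequence and positions 2, 4, 6, … form another.
Subsequence A: 31, 31, 31 — the constant sequence 31.
Subsequence B: 1, 2, 4 — powers 2^0, 2^1, 2^2, ….
The 7th slot belongs to subsequence A; its 4th term is 31.

31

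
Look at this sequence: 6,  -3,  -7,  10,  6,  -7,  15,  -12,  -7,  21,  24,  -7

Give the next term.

Read the sequence 3 terms at a time; column i is its own pattern.
Subsequence A: 6, 10, 15, 21. The triangular numbers T_3, T_4, ….
Subsequence B: -3, 6, -12, 24. A geometric progression (common ratio -2).
Subsequence C: -7, -7, -7, -7. Always -7.
Position 13 → subsequence A, term 5 = 28.

28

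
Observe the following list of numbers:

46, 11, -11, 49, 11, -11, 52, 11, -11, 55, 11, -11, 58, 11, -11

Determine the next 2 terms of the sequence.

Positions follow the repeating pattern ABB; grouping by letter gives 2 tracks.
Subsequence A is 46, 49, 52, 55, 58, which is arithmetic, step +3.
Subsequence B is 11, -11, 11, -11, 11, -11, 11, -11, 11, -11, which is alternating ±11.
The 16th slot belongs to subsequence A; its 6th term is 61.
Term 17 comes from subsequence B (its 11th entry): 11.

61, 11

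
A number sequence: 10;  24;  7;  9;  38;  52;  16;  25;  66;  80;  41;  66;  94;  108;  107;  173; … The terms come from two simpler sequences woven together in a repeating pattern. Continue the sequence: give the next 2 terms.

122, 136

Reading positions in blocks of 4 reveals the pattern AABB — 2 tracks woven together.
Track A = 10, 24, 38, 52, 66, 80, 94, 108: linear: a_n = -4 + 14·n.
Track B = 7, 9, 16, 25, 41, 66, 107, 173: each term equals the sum of the previous two.
Position 17 → track A, term 9 = 122.
Position 18 → track A, term 10 = 136.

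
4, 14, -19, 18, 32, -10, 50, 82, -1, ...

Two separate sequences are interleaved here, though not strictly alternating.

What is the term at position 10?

Positions follow the repeating pattern AAB; grouping by letter gives 2 tracks.
Track A: 4, 14, 18, 32, 50, 82 (Fibonacci-style (each term is the sum of the two before it)).
Track B: -19, -10, -1 (arithmetic with common difference +9).
Position 10 falls in track A as its term 7, giving 132.

132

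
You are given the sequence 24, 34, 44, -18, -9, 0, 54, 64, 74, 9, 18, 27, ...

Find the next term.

Reading positions in blocks of 6 reveals the pattern AAABBB — 2 tracks woven together.
Track A = 24, 34, 44, 54, 64, 74: arithmetic, step +10.
Track B = -18, -9, 0, 9, 18, 27: linear: a_n = -27 + 9·n.
Term 13 comes from track A (its 7th entry): 84.

84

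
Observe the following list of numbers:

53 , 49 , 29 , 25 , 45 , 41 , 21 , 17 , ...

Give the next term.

37

Reading positions in blocks of 4 reveals the pattern AABB — 2 tracks woven together.
Subsequence A: 53, 49, 45, 41 (arithmetic, step −4).
Subsequence B: 29, 25, 21, 17 (linear: a_n = 33 − 4·n).
The 9th slot belongs to subsequence A; its 5th term is 37.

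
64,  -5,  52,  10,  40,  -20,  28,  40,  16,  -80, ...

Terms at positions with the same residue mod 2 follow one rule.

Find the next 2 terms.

The terms cycle through 2 interleaved subsequences.
Track A: 64, 52, 40, 28, 16 — linear: a_n = 76 − 12·n.
Track B: -5, 10, -20, 40, -80 — a geometric progression (common ratio -2).
Position 11 → track A, term 6 = 4.
The 12th slot belongs to track B; its 6th term is 160.

4, 160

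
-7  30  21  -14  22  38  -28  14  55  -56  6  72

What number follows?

-112

Read the sequence 3 terms at a time; column i is its own pattern.
Track A: -7, -14, -28, -56 — geometric with ratio 2.
Track B: 30, 22, 14, 6 — subtracting 8 each time.
Track C: 21, 38, 55, 72 — arithmetic with common difference +17.
Position 13 falls in track A as its term 5, giving -112.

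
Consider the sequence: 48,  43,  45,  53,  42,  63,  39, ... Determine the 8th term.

Split by position mod 2 into 2 tracks.
Stream A is 48, 45, 42, 39, which is arithmetic, step −3.
Stream B is 43, 53, 63, which is arithmetic with common difference +10.
The 8th slot belongs to stream B; its 4th term is 73.

73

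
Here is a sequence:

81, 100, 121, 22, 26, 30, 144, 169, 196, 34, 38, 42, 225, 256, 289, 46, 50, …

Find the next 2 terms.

54, 324

The slot pattern repeats as AAABBB (period 6), so there are 2 interleaved tracks.
Stream A is 81, 100, 121, 144, 169, 196, 225, 256, 289, which is perfect squares starting at 9².
Stream B is 22, 26, 30, 34, 38, 42, 46, 50, which is arithmetic with common difference +4.
The 18th slot belongs to stream B; its 9th term is 54.
Position 19 falls in stream A as its term 10, giving 324.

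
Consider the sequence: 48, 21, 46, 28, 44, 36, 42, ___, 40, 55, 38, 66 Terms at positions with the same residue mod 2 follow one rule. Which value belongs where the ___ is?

45

Positions 1, 3, 5, … form one subsequence and positions 2, 4, 6, … form another.
Subsequence A: 48, 46, 44, 42, 40, 38. Arithmetic, step −2.
Subsequence B: 21, 28, 36, ?, 55, 66. The triangular numbers T_6, T_7, ….
So the missing entry in subsequence B is 45.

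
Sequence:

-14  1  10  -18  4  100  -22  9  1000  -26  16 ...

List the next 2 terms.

Split by position mod 3: positions 1, 4, 7, … form one track, and each other residue class forms its own.
Subsequence A is -14, -18, -22, -26, which is subtracting 4 each time.
Subsequence B is 1, 4, 9, 16, which is the squares 1², 2², 3², ….
Subsequence C is 10, 100, 1000, which is powers of 10.
Term 12 comes from subsequence C (its 4th entry): 10000.
Position 13 falls in subsequence A as its term 5, giving -30.

10000, -30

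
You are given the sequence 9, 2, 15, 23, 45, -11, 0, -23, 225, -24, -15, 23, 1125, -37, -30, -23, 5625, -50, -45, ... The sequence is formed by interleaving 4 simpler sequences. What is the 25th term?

Split by position mod 4 into 4 tracks.
Track A: 9, 45, 225, 1125, 5625 — geometric with ratio 5.
Track B: 2, -11, -24, -37, -50 — arithmetic with common difference −13.
Track C: 15, 0, -15, -30, -45 — arithmetic with common difference −15.
Track D: 23, -23, 23, -23 — alternating ±23.
The 25th slot belongs to track A; its 7th term is 140625.

140625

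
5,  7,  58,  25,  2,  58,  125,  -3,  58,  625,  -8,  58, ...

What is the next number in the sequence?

Split by position mod 3 into 3 tracks.
Track A = 5, 25, 125, 625: successive powers of 5.
Track B = 7, 2, -3, -8: arithmetic with common difference −5.
Track C = 58, 58, 58, 58: the constant sequence 58.
Position 13 falls in track A as its term 5, giving 3125.

3125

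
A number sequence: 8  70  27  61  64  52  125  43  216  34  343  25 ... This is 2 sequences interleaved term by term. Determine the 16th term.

7

Split by position mod 2 into 2 tracks.
Subsequence A: 8, 27, 64, 125, 216, 343. Perfect cubes starting at 2³.
Subsequence B: 70, 61, 52, 43, 34, 25. Arithmetic, step −9.
Term 16 comes from subsequence B (its 8th entry): 7.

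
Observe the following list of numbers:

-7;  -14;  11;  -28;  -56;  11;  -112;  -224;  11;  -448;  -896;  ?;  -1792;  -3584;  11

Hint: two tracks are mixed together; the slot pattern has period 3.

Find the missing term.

Reading positions in blocks of 3 reveals the pattern AAB — 2 tracks woven together.
Subsequence A: -7, -14, -28, -56, -112, -224, -448, -896, -1792, -3584. Multiplying by 2 each time.
Subsequence B: 11, 11, 11, ?, 11. Constant 11.
The gap is subsequence B's term 4; the rule gives 11.

11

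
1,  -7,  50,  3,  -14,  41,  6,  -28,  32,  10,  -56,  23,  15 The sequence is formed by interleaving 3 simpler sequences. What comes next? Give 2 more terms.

-112, 14

The terms cycle through 3 interleaved subsequences.
Track A is 1, 3, 6, 10, 15, which is triangular numbers starting at T_1.
Track B is -7, -14, -28, -56, which is multiplying by 2 each time.
Track C is 50, 41, 32, 23, which is arithmetic with common difference −9.
Position 14 falls in track B as its term 5, giving -112.
Term 15 comes from track C (its 5th entry): 14.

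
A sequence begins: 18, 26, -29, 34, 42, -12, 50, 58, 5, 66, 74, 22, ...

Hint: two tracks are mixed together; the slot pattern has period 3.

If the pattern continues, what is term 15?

The slot pattern repeats as AAB (period 3), so there are 2 interleaved tracks.
Subsequence A: 18, 26, 34, 42, 50, 58, 66, 74 — adding 8 each time.
Subsequence B: -29, -12, 5, 22 — arithmetic, step +17.
Position 15 falls in subsequence B as its term 5, giving 39.

39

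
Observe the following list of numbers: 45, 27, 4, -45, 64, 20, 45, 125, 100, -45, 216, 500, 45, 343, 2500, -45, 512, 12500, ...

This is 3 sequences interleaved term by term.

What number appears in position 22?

Split by position mod 3: positions 1, 4, 7, … form one track, and each other residue class forms its own.
Track A is 45, -45, 45, -45, 45, -45, which is the oscillation 45·(−1)^(n+1).
Track B is 27, 64, 125, 216, 343, 512, which is consecutive cubes n³ from n = 3.
Track C is 4, 20, 100, 500, 2500, 12500, which is geometric, ×5 each step.
Term 22 comes from track A (its 8th entry): -45.

-45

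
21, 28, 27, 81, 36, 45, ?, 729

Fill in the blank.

243

Reading positions in blocks of 4 reveals the pattern AABB — 2 tracks woven together.
Stream A: 21, 28, 36, 45 (the triangular numbers T_6, T_7, …).
Stream B: 27, 81, ?, 729 (powers 3^3, 3^4, 3^5, …).
So the missing entry in stream B is 243.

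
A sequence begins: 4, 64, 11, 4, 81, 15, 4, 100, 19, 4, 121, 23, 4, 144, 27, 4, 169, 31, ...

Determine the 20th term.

Split by position mod 3 into 3 tracks.
Track A = 4, 4, 4, 4, 4, 4: constant 4.
Track B = 64, 81, 100, 121, 144, 169: the squares 8², 9², 10², ….
Track C = 11, 15, 19, 23, 27, 31: linear: a_n = 7 + 4·n.
Term 20 comes from track B (its 7th entry): 196.

196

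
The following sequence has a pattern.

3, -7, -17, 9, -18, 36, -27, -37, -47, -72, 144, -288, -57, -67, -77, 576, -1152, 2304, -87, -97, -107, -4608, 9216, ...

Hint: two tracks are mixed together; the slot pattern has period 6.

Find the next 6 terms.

-18432, -117, -127, -137, 36864, -73728

Reading positions in blocks of 6 reveals the pattern AAABBB — 2 tracks woven together.
Track A: 3, -7, -17, -27, -37, -47, -57, -67, -77, -87, -97, -107 — linear: a_n = 13 − 10·n.
Track B: 9, -18, 36, -72, 144, -288, 576, -1152, 2304, -4608, 9216 — geometric, ×-2 each step.
Position 24 → track B, term 12 = -18432.
The 25th slot belongs to track A; its 13th term is -117.
Position 26 → track A, term 14 = -127.
Position 27 falls in track A as its term 15, giving -137.
Position 28 falls in track B as its term 13, giving 36864.
Position 29 → track B, term 14 = -73728.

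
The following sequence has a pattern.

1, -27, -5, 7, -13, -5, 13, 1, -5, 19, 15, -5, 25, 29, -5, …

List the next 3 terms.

The terms cycle through 3 interleaved subsequences.
Track A: 1, 7, 13, 19, 25 (arithmetic with common difference +6).
Track B: -27, -13, 1, 15, 29 (adding 14 each time).
Track C: -5, -5, -5, -5, -5 (always -5).
Position 16 falls in track A as its term 6, giving 31.
The 17th slot belongs to track B; its 6th term is 43.
Term 18 comes from track C (its 6th entry): -5.

31, 43, -5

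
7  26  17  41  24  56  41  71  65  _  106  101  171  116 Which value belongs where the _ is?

Split by position mod 2 into 2 tracks.
Subsequence A: 7, 17, 24, 41, 65, 106, 171 — Fibonacci-style (each term is the sum of the two before it).
Subsequence B: 26, 41, 56, 71, ?, 101, 116 — arithmetic, step +15.
The gap is subsequence B's term 5; the rule gives 86.

86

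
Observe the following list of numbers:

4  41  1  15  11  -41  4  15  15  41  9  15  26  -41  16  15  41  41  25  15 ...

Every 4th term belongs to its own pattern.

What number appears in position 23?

36

Read the sequence 4 terms at a time; column i is its own pattern.
Stream A: 4, 11, 15, 26, 41 (each term equals the sum of the previous two).
Stream B: 41, -41, 41, -41, 41 (the oscillation 41·(−1)^(n+1)).
Stream C: 1, 4, 9, 16, 25 (the squares 1², 2², 3², …).
Stream D: 15, 15, 15, 15, 15 (the constant sequence 15).
Term 23 comes from stream C (its 6th entry): 36.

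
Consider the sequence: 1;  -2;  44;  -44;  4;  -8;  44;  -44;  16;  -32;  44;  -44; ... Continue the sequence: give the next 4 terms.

64, -128, 44, -44

Reading positions in blocks of 4 reveals the pattern AABB — 2 tracks woven together.
Subsequence A: 1, -2, 4, -8, 16, -32 (a geometric progression (common ratio -2)).
Subsequence B: 44, -44, 44, -44, 44, -44 (alternating ±44).
Term 13 comes from subsequence A (its 7th entry): 64.
The 14th slot belongs to subsequence A; its 8th term is -128.
Position 15 falls in subsequence B as its term 7, giving 44.
Position 16 falls in subsequence B as its term 8, giving -44.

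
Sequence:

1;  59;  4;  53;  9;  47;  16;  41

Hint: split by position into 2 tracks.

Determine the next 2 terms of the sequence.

25, 35

The terms cycle through 2 interleaved subsequences.
Track A: 1, 4, 9, 16. The squares 1², 2², 3², ….
Track B: 59, 53, 47, 41. Subtracting 6 each time.
The 9th slot belongs to track A; its 5th term is 25.
Position 10 falls in track B as its term 5, giving 35.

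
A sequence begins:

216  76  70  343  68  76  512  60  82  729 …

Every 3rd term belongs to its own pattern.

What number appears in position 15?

94

Read the sequence 3 terms at a time; column i is its own pattern.
Stream A: 216, 343, 512, 729 (the cubes 6³, 7³, 8³, …).
Stream B: 76, 68, 60 (linear: a_n = 84 − 8·n).
Stream C: 70, 76, 82 (linear: a_n = 64 + 6·n).
Position 15 falls in stream C as its term 5, giving 94.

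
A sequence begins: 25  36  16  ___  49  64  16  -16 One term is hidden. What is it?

Reading positions in blocks of 4 reveals the pattern AABB — 2 tracks woven together.
Stream A: 25, 36, 49, 64. Perfect squares starting at 5².
Stream B: 16, ?, 16, -16. Alternating ±16.
Stream B's pattern makes the blank -16.

-16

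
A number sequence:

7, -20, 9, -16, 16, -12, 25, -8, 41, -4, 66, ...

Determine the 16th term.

8

Split by position mod 2 into 2 tracks.
Stream A is 7, 9, 16, 25, 41, 66, which is a Fibonacci-like recurrence a_n = a_{n-1} + a_{n-2}.
Stream B is -20, -16, -12, -8, -4, which is linear: a_n = -24 + 4·n.
Position 16 → stream B, term 8 = 8.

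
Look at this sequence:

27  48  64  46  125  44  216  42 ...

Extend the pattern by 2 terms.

The terms cycle through 2 interleaved subsequences.
Subsequence A: 27, 64, 125, 216 — the cubes 3³, 4³, 5³, ….
Subsequence B: 48, 46, 44, 42 — arithmetic with common difference −2.
Term 9 comes from subsequence A (its 5th entry): 343.
The 10th slot belongs to subsequence B; its 5th term is 40.

343, 40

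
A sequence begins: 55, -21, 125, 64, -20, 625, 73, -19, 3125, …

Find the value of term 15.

Read the sequence 3 terms at a time; column i is its own pattern.
Track A: 55, 64, 73 (arithmetic, step +9).
Track B: -21, -20, -19 (linear: a_n = -22 + n).
Track C: 125, 625, 3125 (powers 5^3, 5^4, 5^5, …).
Position 15 falls in track C as its term 5, giving 78125.

78125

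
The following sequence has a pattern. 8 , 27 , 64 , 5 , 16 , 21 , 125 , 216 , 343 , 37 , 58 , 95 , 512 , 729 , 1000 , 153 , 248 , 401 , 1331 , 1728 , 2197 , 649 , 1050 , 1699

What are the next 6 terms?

Positions follow the repeating pattern AAABBB; grouping by letter gives 2 tracks.
Stream A is 8, 27, 64, 125, 216, 343, 512, 729, 1000, 1331, 1728, 2197, which is the cubes 2³, 3³, 4³, ….
Stream B is 5, 16, 21, 37, 58, 95, 153, 248, 401, 649, 1050, 1699, which is each term equals the sum of the previous two.
Position 25 → stream A, term 13 = 2744.
The 26th slot belongs to stream A; its 14th term is 3375.
Position 27 → stream A, term 15 = 4096.
Position 28 → stream B, term 13 = 2749.
Term 29 comes from stream B (its 14th entry): 4448.
Position 30 falls in stream B as its term 15, giving 7197.

2744, 3375, 4096, 2749, 4448, 7197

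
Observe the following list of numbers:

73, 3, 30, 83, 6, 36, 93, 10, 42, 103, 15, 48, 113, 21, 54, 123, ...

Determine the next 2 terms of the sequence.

28, 60

Read the sequence 3 terms at a time; column i is its own pattern.
Subsequence A: 73, 83, 93, 103, 113, 123. Arithmetic, step +10.
Subsequence B: 3, 6, 10, 15, 21. Triangular numbers starting at T_2.
Subsequence C: 30, 36, 42, 48, 54. Arithmetic, step +6.
Term 17 comes from subsequence B (its 6th entry): 28.
Position 18 falls in subsequence C as its term 6, giving 60.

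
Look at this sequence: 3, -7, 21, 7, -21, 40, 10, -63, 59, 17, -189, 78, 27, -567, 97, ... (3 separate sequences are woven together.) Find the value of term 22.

Split by position mod 3: positions 1, 4, 7, … form one track, and each other residue class forms its own.
Track A: 3, 7, 10, 17, 27 — Fibonacci-style (each term is the sum of the two before it).
Track B: -7, -21, -63, -189, -567 — multiplying by 3 each time.
Track C: 21, 40, 59, 78, 97 — linear: a_n = 2 + 19·n.
Term 22 comes from track A (its 8th entry): 115.

115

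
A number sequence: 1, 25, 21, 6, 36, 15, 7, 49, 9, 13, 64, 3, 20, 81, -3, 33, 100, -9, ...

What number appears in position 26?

Taking every 3rd term gives 3 separate tracks.
Track A: 1, 6, 7, 13, 20, 33 — a Fibonacci-like recurrence a_n = a_{n-1} + a_{n-2}.
Track B: 25, 36, 49, 64, 81, 100 — perfect squares starting at 5².
Track C: 21, 15, 9, 3, -3, -9 — arithmetic with common difference −6.
Position 26 falls in track B as its term 9, giving 169.

169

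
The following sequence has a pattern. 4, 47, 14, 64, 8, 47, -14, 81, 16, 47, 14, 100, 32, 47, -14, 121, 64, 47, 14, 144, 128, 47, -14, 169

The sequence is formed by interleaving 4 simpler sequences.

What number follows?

256

Split by position mod 4 into 4 tracks.
Track A: 4, 8, 16, 32, 64, 128 — powers 2^2, 2^3, 2^4, ….
Track B: 47, 47, 47, 47, 47, 47 — the constant sequence 47.
Track C: 14, -14, 14, -14, 14, -14 — the oscillation 14·(−1)^(n+1).
Track D: 64, 81, 100, 121, 144, 169 — the squares 8², 9², 10², ….
The 25th slot belongs to track A; its 7th term is 256.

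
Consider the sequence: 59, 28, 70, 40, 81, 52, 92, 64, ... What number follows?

103

Split by position mod 2 into 2 tracks.
Track A is 59, 70, 81, 92, which is linear: a_n = 48 + 11·n.
Track B is 28, 40, 52, 64, which is linear: a_n = 16 + 12·n.
Position 9 falls in track A as its term 5, giving 103.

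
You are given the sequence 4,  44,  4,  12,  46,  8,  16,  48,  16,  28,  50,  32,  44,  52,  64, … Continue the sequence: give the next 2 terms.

72, 54

Split by position mod 3: positions 1, 4, 7, … form one track, and each other residue class forms its own.
Subsequence A: 4, 12, 16, 28, 44 — Fibonacci-style (each term is the sum of the two before it).
Subsequence B: 44, 46, 48, 50, 52 — arithmetic, step +2.
Subsequence C: 4, 8, 16, 32, 64 — successive powers of 2.
Position 16 falls in subsequence A as its term 6, giving 72.
Position 17 → subsequence B, term 6 = 54.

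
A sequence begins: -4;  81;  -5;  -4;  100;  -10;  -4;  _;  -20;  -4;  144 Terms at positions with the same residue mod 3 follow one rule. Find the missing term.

121

The terms cycle through 3 interleaved subsequences.
Subsequence A: -4, -4, -4, -4. Constant -4.
Subsequence B: 81, 100, ?, 144. Perfect squares starting at 9².
Subsequence C: -5, -10, -20. Geometric, ×2 each step.
Subsequence B's pattern makes the blank 121.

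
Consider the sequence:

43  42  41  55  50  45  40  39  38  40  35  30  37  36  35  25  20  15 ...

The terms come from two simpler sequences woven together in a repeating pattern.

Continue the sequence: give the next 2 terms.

Positions follow the repeating pattern AAABBB; grouping by letter gives 2 tracks.
Track A is 43, 42, 41, 40, 39, 38, 37, 36, 35, which is subtracting 1 each time.
Track B is 55, 50, 45, 40, 35, 30, 25, 20, 15, which is subtracting 5 each time.
Term 19 comes from track A (its 10th entry): 34.
Position 20 → track A, term 11 = 33.

34, 33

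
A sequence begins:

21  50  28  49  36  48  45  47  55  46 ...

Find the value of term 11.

Odd-indexed and even-indexed terms follow separate rules.
Track A: 21, 28, 36, 45, 55 (the triangular numbers T_6, T_7, …).
Track B: 50, 49, 48, 47, 46 (arithmetic, step −1).
Position 11 → track A, term 6 = 66.

66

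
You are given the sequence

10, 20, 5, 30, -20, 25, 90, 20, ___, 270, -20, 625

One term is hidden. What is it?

125

The terms cycle through 3 interleaved subsequences.
Subsequence A: 10, 30, 90, 270 — geometric with ratio 3.
Subsequence B: 20, -20, 20, -20 — alternating ±20.
Subsequence C: 5, 25, ?, 625 — powers of 5.
Filling subsequence C at index 3 by its rule yields 125.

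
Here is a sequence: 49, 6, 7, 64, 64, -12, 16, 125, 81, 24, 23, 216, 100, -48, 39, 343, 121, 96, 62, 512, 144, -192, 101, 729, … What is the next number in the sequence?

169

The terms cycle through 4 interleaved subsequences.
Track A = 49, 64, 81, 100, 121, 144: perfect squares starting at 7².
Track B = 6, -12, 24, -48, 96, -192: geometric with ratio -2.
Track C = 7, 16, 23, 39, 62, 101: Fibonacci-style (each term is the sum of the two before it).
Track D = 64, 125, 216, 343, 512, 729: consecutive cubes n³ from n = 4.
The 25th slot belongs to track A; its 7th term is 169.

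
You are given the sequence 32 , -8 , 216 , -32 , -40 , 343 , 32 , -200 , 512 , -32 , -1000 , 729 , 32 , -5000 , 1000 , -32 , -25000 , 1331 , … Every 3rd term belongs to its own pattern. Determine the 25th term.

Taking every 3rd term gives 3 separate tracks.
Stream A is 32, -32, 32, -32, 32, -32, which is the oscillation 32·(−1)^(n+1).
Stream B is -8, -40, -200, -1000, -5000, -25000, which is geometric, ×5 each step.
Stream C is 216, 343, 512, 729, 1000, 1331, which is perfect cubes starting at 6³.
Position 25 → stream A, term 9 = 32.

32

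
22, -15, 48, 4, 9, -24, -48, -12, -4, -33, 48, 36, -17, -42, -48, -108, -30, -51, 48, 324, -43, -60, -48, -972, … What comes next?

Split by position mod 4: positions 1, 5, 9, … form one track, and each other residue class forms its own.
Track A is 22, 9, -4, -17, -30, -43, which is subtracting 13 each time.
Track B is -15, -24, -33, -42, -51, -60, which is arithmetic with common difference −9.
Track C is 48, -48, 48, -48, 48, -48, which is the oscillation 48·(−1)^(n+1).
Track D is 4, -12, 36, -108, 324, -972, which is a geometric progression (common ratio -3).
Term 25 comes from track A (its 7th entry): -56.

-56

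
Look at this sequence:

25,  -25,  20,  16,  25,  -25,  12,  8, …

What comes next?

Positions follow the repeating pattern AABB; grouping by letter gives 2 tracks.
Subsequence A: 25, -25, 25, -25 (oscillating between 25 and -25).
Subsequence B: 20, 16, 12, 8 (arithmetic with common difference −4).
Position 9 → subsequence A, term 5 = 25.

25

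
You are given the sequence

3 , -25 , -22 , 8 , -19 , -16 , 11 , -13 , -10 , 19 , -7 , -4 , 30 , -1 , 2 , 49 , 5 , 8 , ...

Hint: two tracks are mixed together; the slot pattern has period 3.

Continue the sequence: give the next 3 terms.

79, 11, 14

The slot pattern repeats as ABB (period 3), so there are 2 interleaved tracks.
Track A: 3, 8, 11, 19, 30, 49 — a Fibonacci-like recurrence a_n = a_{n-1} + a_{n-2}.
Track B: -25, -22, -19, -16, -13, -10, -7, -4, -1, 2, 5, 8 — arithmetic, step +3.
Position 19 → track A, term 7 = 79.
Position 20 falls in track B as its term 13, giving 11.
Position 21 falls in track B as its term 14, giving 14.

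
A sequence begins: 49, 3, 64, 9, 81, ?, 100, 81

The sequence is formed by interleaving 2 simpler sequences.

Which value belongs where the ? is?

27

Odd-indexed and even-indexed terms follow separate rules.
Stream A: 49, 64, 81, 100. Perfect squares starting at 7².
Stream B: 3, 9, ?, 81. Successive powers of 3.
Filling stream B at index 3 by its rule yields 27.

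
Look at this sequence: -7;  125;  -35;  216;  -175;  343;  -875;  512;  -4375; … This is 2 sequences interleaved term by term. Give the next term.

The terms cycle through 2 interleaved subsequences.
Stream A: -7, -35, -175, -875, -4375. A geometric progression (common ratio 5).
Stream B: 125, 216, 343, 512. The cubes 5³, 6³, 7³, ….
The 10th slot belongs to stream B; its 5th term is 729.

729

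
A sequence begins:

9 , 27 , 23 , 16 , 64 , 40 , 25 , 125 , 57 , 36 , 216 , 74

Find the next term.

Taking every 3rd term gives 3 separate tracks.
Track A: 9, 16, 25, 36 — consecutive squares n² from n = 3.
Track B: 27, 64, 125, 216 — the cubes 3³, 4³, 5³, ….
Track C: 23, 40, 57, 74 — adding 17 each time.
Term 13 comes from track A (its 5th entry): 49.

49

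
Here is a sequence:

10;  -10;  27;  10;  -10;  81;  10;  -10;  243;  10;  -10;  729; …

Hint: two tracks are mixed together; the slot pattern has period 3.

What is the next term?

Positions follow the repeating pattern AAB; grouping by letter gives 2 tracks.
Stream A: 10, -10, 10, -10, 10, -10, 10, -10 (oscillating between 10 and -10).
Stream B: 27, 81, 243, 729 (powers 3^3, 3^4, 3^5, …).
Position 13 falls in stream A as its term 9, giving 10.

10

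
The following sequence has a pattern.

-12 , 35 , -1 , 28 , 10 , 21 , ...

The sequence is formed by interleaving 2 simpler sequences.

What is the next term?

Taking every 2nd term gives 2 separate tracks.
Track A: -12, -1, 10 (arithmetic, step +11).
Track B: 35, 28, 21 (subtracting 7 each time).
The 7th slot belongs to track A; its 4th term is 21.

21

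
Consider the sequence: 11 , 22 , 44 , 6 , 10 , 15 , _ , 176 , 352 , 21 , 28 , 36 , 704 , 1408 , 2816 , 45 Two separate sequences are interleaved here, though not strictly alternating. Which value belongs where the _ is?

88

Reading positions in blocks of 6 reveals the pattern AAABBB — 2 tracks woven together.
Track A: 11, 22, 44, ?, 176, 352, 704, 1408, 2816 — multiplying by 2 each time.
Track B: 6, 10, 15, 21, 28, 36, 45 — triangular numbers n(n+1)/2 for n = 3, 4, ….
Filling track A at index 4 by its rule yields 88.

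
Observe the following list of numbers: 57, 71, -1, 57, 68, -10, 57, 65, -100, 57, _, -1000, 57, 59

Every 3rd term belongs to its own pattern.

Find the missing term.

Split by position mod 3 into 3 tracks.
Stream A: 57, 57, 57, 57, 57 — always 57.
Stream B: 71, 68, 65, ?, 59 — arithmetic, step −3.
Stream C: -1, -10, -100, -1000 — multiplying by 10 each time.
Filling stream B at index 4 by its rule yields 62.

62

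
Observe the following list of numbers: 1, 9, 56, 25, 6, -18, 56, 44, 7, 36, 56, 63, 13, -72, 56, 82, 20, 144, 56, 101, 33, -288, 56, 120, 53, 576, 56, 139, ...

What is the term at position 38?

Split by position mod 4 into 4 tracks.
Subsequence A: 1, 6, 7, 13, 20, 33, 53 — each term equals the sum of the previous two.
Subsequence B: 9, -18, 36, -72, 144, -288, 576 — multiplying by -2 each time.
Subsequence C: 56, 56, 56, 56, 56, 56, 56 — always 56.
Subsequence D: 25, 44, 63, 82, 101, 120, 139 — arithmetic with common difference +19.
Position 38 → subsequence B, term 10 = -4608.

-4608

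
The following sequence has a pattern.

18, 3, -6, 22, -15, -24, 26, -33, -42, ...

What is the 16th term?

Reading positions in blocks of 3 reveals the pattern ABB — 2 tracks woven together.
Track A = 18, 22, 26: adding 4 each time.
Track B = 3, -6, -15, -24, -33, -42: arithmetic, step −9.
The 16th slot belongs to track A; its 6th term is 38.

38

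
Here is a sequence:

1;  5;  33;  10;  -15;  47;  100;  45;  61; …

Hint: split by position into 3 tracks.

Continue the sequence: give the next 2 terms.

1000, -135

The terms cycle through 3 interleaved subsequences.
Track A is 1, 10, 100, which is powers 10^0, 10^1, 10^2, ….
Track B is 5, -15, 45, which is multiplying by -3 each time.
Track C is 33, 47, 61, which is arithmetic with common difference +14.
Position 10 falls in track A as its term 4, giving 1000.
Position 11 → track B, term 4 = -135.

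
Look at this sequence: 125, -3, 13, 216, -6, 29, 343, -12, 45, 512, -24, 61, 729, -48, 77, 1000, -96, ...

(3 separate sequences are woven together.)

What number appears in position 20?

-192

Taking every 3rd term gives 3 separate tracks.
Stream A is 125, 216, 343, 512, 729, 1000, which is consecutive cubes n³ from n = 5.
Stream B is -3, -6, -12, -24, -48, -96, which is geometric with ratio 2.
Stream C is 13, 29, 45, 61, 77, which is arithmetic, step +16.
The 20th slot belongs to stream B; its 7th term is -192.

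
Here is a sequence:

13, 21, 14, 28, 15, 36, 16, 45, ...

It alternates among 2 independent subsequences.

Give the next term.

17

Positions 1, 3, 5, … form one subsequence and positions 2, 4, 6, … form another.
Stream A is 13, 14, 15, 16, which is arithmetic with common difference +1.
Stream B is 21, 28, 36, 45, which is triangular numbers starting at T_6.
Position 9 falls in stream A as its term 5, giving 17.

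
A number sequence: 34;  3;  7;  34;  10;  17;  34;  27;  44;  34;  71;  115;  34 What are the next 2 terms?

Positions follow the repeating pattern ABB; grouping by letter gives 2 tracks.
Track A = 34, 34, 34, 34, 34: the constant sequence 34.
Track B = 3, 7, 10, 17, 27, 44, 71, 115: a Fibonacci-like recurrence a_n = a_{n-1} + a_{n-2}.
Term 14 comes from track B (its 9th entry): 186.
The 15th slot belongs to track B; its 10th term is 301.

186, 301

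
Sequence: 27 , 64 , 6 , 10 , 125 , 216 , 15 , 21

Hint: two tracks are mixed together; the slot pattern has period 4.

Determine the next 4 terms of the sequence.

The slot pattern repeats as AABB (period 4), so there are 2 interleaved tracks.
Track A: 27, 64, 125, 216 — consecutive cubes n³ from n = 3.
Track B: 6, 10, 15, 21 — the triangular numbers T_3, T_4, ….
Position 9 falls in track A as its term 5, giving 343.
The 10th slot belongs to track A; its 6th term is 512.
Position 11 → track B, term 5 = 28.
Term 12 comes from track B (its 6th entry): 36.

343, 512, 28, 36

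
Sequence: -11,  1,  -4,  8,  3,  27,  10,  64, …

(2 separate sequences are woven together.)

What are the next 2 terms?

17, 125

Split by position mod 2 into 2 tracks.
Track A is -11, -4, 3, 10, which is arithmetic with common difference +7.
Track B is 1, 8, 27, 64, which is perfect cubes starting at 1³.
Position 9 → track A, term 5 = 17.
Term 10 comes from track B (its 5th entry): 125.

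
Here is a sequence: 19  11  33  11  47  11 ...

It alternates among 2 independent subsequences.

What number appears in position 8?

11

Positions 1, 3, 5, … form one subsequence and positions 2, 4, 6, … form another.
Stream A = 19, 33, 47: arithmetic, step +14.
Stream B = 11, 11, 11: constant 11.
Term 8 comes from stream B (its 4th entry): 11.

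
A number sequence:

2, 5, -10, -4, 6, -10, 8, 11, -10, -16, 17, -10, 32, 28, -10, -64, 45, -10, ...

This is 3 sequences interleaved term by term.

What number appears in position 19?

Taking every 3rd term gives 3 separate tracks.
Subsequence A is 2, -4, 8, -16, 32, -64, which is multiplying by -2 each time.
Subsequence B is 5, 6, 11, 17, 28, 45, which is a Fibonacci-like recurrence a_n = a_{n-1} + a_{n-2}.
Subsequence C is -10, -10, -10, -10, -10, -10, which is always -10.
Position 19 → subsequence A, term 7 = 128.

128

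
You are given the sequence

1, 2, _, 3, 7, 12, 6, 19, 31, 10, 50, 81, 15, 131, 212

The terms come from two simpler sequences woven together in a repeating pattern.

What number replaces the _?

5

Reading positions in blocks of 3 reveals the pattern ABB — 2 tracks woven together.
Subsequence A: 1, 3, 6, 10, 15 (triangular numbers starting at T_1).
Subsequence B: 2, ?, 7, 12, 19, 31, 50, 81, 131, 212 (Fibonacci-style (each term is the sum of the two before it)).
Filling subsequence B at index 2 by its rule yields 5.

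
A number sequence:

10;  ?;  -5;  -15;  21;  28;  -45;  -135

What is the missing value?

Positions follow the repeating pattern AABB; grouping by letter gives 2 tracks.
Subsequence A is 10, ?, 21, 28, which is the triangular numbers T_4, T_5, ….
Subsequence B is -5, -15, -45, -135, which is a geometric progression (common ratio 3).
Filling subsequence A at index 2 by its rule yields 15.

15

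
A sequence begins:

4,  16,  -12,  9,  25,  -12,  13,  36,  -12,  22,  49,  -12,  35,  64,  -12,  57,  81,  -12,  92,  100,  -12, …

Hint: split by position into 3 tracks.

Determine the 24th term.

-12

Taking every 3rd term gives 3 separate tracks.
Track A: 4, 9, 13, 22, 35, 57, 92 — each term equals the sum of the previous two.
Track B: 16, 25, 36, 49, 64, 81, 100 — perfect squares starting at 4².
Track C: -12, -12, -12, -12, -12, -12, -12 — always -12.
Position 24 → track C, term 8 = -12.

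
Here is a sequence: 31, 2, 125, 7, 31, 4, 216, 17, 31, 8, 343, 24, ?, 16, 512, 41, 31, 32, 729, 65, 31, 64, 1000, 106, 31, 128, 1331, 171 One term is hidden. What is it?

The terms cycle through 4 interleaved subsequences.
Subsequence A is 31, 31, 31, ?, 31, 31, 31, which is constant 31.
Subsequence B is 2, 4, 8, 16, 32, 64, 128, which is multiplying by 2 each time.
Subsequence C is 125, 216, 343, 512, 729, 1000, 1331, which is perfect cubes starting at 5³.
Subsequence D is 7, 17, 24, 41, 65, 106, 171, which is Fibonacci-style (each term is the sum of the two before it).
So the missing entry in subsequence A is 31.

31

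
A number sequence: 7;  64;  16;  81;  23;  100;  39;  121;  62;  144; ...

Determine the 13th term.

Taking every 2nd term gives 2 separate tracks.
Stream A: 7, 16, 23, 39, 62 — Fibonacci-style (each term is the sum of the two before it).
Stream B: 64, 81, 100, 121, 144 — the squares 8², 9², 10², ….
The 13th slot belongs to stream A; its 7th term is 163.

163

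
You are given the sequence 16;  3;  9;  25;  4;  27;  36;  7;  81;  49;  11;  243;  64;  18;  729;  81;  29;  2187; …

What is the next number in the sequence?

100

Split by position mod 3: positions 1, 4, 7, … form one track, and each other residue class forms its own.
Stream A: 16, 25, 36, 49, 64, 81. Consecutive squares n² from n = 4.
Stream B: 3, 4, 7, 11, 18, 29. Each term equals the sum of the previous two.
Stream C: 9, 27, 81, 243, 729, 2187. Powers 3^2, 3^3, 3^4, ….
Position 19 falls in stream A as its term 7, giving 100.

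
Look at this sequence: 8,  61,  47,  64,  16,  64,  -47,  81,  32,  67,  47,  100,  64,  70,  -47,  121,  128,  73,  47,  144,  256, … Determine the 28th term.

196

The terms cycle through 4 interleaved subsequences.
Subsequence A: 8, 16, 32, 64, 128, 256 — successive powers of 2.
Subsequence B: 61, 64, 67, 70, 73 — arithmetic with common difference +3.
Subsequence C: 47, -47, 47, -47, 47 — alternating ±47.
Subsequence D: 64, 81, 100, 121, 144 — the squares 8², 9², 10², ….
Term 28 comes from subsequence D (its 7th entry): 196.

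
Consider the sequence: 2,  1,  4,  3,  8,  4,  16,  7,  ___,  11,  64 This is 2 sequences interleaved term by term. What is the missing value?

32

Positions 1, 3, 5, … form one subsequence and positions 2, 4, 6, … form another.
Subsequence A: 2, 4, 8, 16, ?, 64 — geometric with ratio 2.
Subsequence B: 1, 3, 4, 7, 11 — each term equals the sum of the previous two.
Filling subsequence A at index 5 by its rule yields 32.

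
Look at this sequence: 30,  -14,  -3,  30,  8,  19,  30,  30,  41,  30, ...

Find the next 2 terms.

52, 63

Reading positions in blocks of 3 reveals the pattern ABB — 2 tracks woven together.
Stream A: 30, 30, 30, 30 — always 30.
Stream B: -14, -3, 8, 19, 30, 41 — arithmetic with common difference +11.
The 11th slot belongs to stream B; its 7th term is 52.
Position 12 falls in stream B as its term 8, giving 63.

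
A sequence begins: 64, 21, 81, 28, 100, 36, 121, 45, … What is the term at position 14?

78

Positions 1, 3, 5, … form one subsequence and positions 2, 4, 6, … form another.
Subsequence A: 64, 81, 100, 121 (perfect squares starting at 8²).
Subsequence B: 21, 28, 36, 45 (the triangular numbers T_6, T_7, …).
Term 14 comes from subsequence B (its 7th entry): 78.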